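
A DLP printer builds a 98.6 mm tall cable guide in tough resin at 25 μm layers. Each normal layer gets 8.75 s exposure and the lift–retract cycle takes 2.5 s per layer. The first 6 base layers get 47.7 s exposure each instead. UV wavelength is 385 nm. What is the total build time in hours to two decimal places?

Layers = ⌈98.6/0.025⌉ = 3944.
Burn-in layers: 6 × (47.7 + 2.5) → 301.2 s.
Normal layers: 3938 × (8.75 + 2.5) → 44302.5 s.
Total = 301.2 + 44302.5 = 44603.7 s = 12.39 hours.

12.39 hours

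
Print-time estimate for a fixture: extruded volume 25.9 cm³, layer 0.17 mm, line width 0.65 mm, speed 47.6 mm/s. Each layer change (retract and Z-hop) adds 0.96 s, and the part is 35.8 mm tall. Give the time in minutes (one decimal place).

85.4 minutes

Line area = 0.17 × 0.65, so 0.1105 mm².
Path length: 25900 mm³ / 0.1105 mm² → 234389.1 mm.
Time extruding = 234389.1 / 47.6, so 4924.1 s.
Layers = ⌈35.8/0.17⌉ = 211.
Non-print overhead = 211 × 0.96, so 202.56 s.
Total = 4924.1 + 202.56 = 5126.66 s = 85.4 minutes.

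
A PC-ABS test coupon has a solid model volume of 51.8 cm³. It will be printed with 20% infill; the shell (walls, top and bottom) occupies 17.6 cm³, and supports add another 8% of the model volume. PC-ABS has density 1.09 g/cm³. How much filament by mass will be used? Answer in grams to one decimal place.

31.2 g

Interior volume = 51.8 − 17.6, so 34.2 cm³.
Infill volume = 0.20 × 34.2, so 6.84 cm³.
Support = 0.08 × 51.8, so 4.144 cm³.
Total extruded: 17.6 + 6.84 + 4.144 → 28.584 cm³.
Mass: 28.584 × 1.09 → 31.15656 g.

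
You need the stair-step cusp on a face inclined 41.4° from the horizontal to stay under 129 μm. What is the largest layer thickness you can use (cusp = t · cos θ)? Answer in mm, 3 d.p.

0.172 mm

Layer height = cusp / cos(41.4°) = 0.129 / 0.7501 = 0.172 mm.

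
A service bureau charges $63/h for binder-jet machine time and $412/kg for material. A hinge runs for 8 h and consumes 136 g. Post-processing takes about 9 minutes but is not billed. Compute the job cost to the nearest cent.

Time charge = 63 × 8 = $504.00.
Feedstock cost = 412 × 136/1000 = $56.032.
Total = 504.00 + 56.032 = 560.032 ≈ $560.03.

$560.03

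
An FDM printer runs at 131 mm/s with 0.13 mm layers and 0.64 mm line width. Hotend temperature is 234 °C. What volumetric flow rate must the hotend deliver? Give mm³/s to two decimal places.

10.90

Bead cross-section = 0.13 × 0.64 = 0.0832 mm².
Volumetric flow = 131 × 0.0832 = 10.90 mm³/s.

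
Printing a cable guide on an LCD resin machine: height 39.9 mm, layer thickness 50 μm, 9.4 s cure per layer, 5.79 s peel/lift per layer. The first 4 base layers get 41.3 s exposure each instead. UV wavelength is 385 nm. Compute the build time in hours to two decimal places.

Layers = ⌈39.9/0.05⌉ = 798.
Burn-in layers = 4 × (41.3 + 5.79), so 188.36 s.
Normal layers = 794 × (9.4 + 5.79) = 12060.86 s.
Total = 188.36 + 12060.86 = 12249.22 s = 3.40 hours.

3.40 hours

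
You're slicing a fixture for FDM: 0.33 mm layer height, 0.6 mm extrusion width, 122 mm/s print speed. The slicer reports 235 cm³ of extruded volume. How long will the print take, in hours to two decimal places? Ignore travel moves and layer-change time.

Bead cross-section = 0.33 × 0.6 = 0.198 mm².
Total extruded path = 235000/0.198 = 1186868.7 mm.
Print-move time: 1186868.7 / 122 → 9728.4 s.
9728.4 s = 2.70 hours.

2.70 hours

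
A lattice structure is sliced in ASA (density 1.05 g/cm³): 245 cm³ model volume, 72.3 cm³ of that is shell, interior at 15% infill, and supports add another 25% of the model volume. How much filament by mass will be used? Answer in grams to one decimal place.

Interior volume: 245 − 72.3 → 172.7 cm³.
Deposited infill = 0.15 × 172.7 = 25.905 cm³.
Support = 0.25 × 245, so 61.25 cm³.
Total printed volume: 72.3 + 25.905 + 61.25 → 159.455 cm³.
Mass = 159.455 × 1.05, so 167.42775 g.

167.4 g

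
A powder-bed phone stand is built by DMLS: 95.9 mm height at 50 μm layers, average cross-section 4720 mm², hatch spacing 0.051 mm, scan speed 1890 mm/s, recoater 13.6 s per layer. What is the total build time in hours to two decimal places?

Number of layers: 95.9 / 0.05 → 1918 (rounded up).
Scan path per layer = 4720 / 0.051, so 92549 mm.
Laser time per layer: 92549 / 1890 → 48.9677 s.
Per-layer time = 48.9677 + 13.6, so 62.5677 s.
1918 layers × 62.5677 s/layer = 120004.8486 s, i.e. 33.33 hours.

33.33 hours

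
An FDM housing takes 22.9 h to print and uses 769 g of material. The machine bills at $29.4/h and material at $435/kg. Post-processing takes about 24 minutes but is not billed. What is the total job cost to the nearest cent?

Machine-time cost = 29.4 × 22.9 = $673.26.
Material cost = 435 × 769/1000, so $334.515.
Job cost: 673.26 + 334.515 = 1007.775 ≈ $1007.78.

$1007.78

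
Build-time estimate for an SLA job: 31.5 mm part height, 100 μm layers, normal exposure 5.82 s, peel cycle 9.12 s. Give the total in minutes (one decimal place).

78.4 minutes

Layers = ⌈31.5/0.1⌉ = 315.
Per-layer time = 5.82 + 9.12, so 14.94 s.
Total = 315 × 14.94 = 4706.1 s = 78.4 minutes.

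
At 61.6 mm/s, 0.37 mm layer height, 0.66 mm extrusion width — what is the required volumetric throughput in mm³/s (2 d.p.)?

Extrusion cross-section = 0.37 × 0.66, so 0.2442 mm².
Volumetric flow = 61.6 × 0.2442 = 15.04 mm³/s.

15.04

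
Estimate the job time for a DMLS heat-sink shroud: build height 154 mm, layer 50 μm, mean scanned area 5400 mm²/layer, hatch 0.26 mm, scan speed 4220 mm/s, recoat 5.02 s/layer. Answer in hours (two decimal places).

Layers = ⌈154/0.05⌉ = 3080.
Hatch length per layer: 5400 / 0.26 → 20769.2 mm.
Laser time per layer: 20769.2 / 4220 → 4.9216 s.
Per-layer time: 4.9216 + 5.02 → 9.9416 s.
3080 layers × 9.9416 s/layer = 30620.128 s, i.e. 8.51 hours.

8.51 hours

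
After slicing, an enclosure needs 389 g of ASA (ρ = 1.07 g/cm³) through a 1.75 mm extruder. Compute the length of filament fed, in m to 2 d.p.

Volume = 389 g / 1.07 g·cm⁻³ = 363.5514 cm³ = 363551.4 mm³.
A = π r² = π × 0.875² = 2.4053 mm².
L = V/A = 363551.4/2.4053 = 151145.97 mm → 151.15 m.

151.15 m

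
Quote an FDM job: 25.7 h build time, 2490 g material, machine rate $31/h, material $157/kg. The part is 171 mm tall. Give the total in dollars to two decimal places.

$1187.63

Time charge = 31 × 25.7, so $796.70.
Material cost = 157 × 2490/1000 = $390.93.
Job cost: 796.70 + 390.93 = $1187.63.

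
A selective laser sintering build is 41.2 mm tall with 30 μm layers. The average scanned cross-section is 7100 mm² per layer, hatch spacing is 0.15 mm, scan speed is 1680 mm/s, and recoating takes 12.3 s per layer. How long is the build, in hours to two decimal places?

Layer count = ceil(41.2 / 0.03) = 1374.
Hatch length per layer: 7100 / 0.15 → 47333.3 mm.
Laser time per layer = 47333.3 / 1680 = 28.1746 s.
Time per layer = 28.1746 + 12.3 = 40.4746 s.
1374 layers × 40.4746 s/layer = 55612.1004 s, i.e. 15.45 hours.

15.45 hours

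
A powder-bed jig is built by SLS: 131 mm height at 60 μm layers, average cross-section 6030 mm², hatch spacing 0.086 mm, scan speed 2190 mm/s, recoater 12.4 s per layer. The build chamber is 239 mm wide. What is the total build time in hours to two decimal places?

Number of layers: 131 / 0.06 → 2184 (rounded up).
Per-layer scan distance: 6030 / 0.086 → 70116.3 mm.
Laser time per layer = 70116.3 / 2190 = 32.0166 s.
Layer cycle = 32.0166 + 12.4, so 44.4166 s.
2184 layers × 44.4166 s/layer = 97005.8544 s, i.e. 26.95 hours.

26.95 hours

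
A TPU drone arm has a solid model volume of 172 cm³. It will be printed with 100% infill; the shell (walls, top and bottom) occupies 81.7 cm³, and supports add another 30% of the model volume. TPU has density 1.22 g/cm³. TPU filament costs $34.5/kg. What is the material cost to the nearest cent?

$9.41

Infill region = 172 − 81.7 = 90.3 cm³.
Deposited infill: 1.00 × 90.3 → 90.3 cm³.
Support = 0.30 × 172 = 51.6 cm³.
Total extruded = 81.7 + 90.3 + 51.6, so 223.6 cm³.
Mass = 223.6 × 1.22, so 272.792 g.
Cost = 272.792 g / 1000 × $34.5/kg = $9.41.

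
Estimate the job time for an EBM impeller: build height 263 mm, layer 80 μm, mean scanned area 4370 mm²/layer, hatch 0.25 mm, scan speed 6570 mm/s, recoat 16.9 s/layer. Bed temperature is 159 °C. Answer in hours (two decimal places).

17.87 hours

Layers = ⌈263/0.08⌉ = 3288.
Per-layer scan distance = 4370 / 0.25, so 17480 mm.
Beam time per layer = 17480 / 6570 = 2.6606 s.
Time per layer = 2.6606 + 16.9 = 19.5606 s.
Total: 3288 × 19.5606 s = 64315.2528 s → 17.87 hours.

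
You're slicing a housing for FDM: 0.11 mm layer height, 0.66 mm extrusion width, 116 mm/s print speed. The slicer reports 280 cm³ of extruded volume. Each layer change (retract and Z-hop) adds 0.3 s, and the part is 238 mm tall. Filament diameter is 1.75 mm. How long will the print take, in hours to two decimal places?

9.42 hours

Extrusion cross-section = 0.11 × 0.66 = 0.0726 mm².
Path length: 280000 mm³ / 0.0726 mm² → 3856749.3 mm.
Time extruding = 3856749.3 / 116, so 33247.8 s.
Layer count = ceil(238 / 0.11) = 2164.
Z-hop total = 2164 × 0.3, so 649.2 s.
Total = 33247.8 + 649.2 = 33897 s = 9.42 hours.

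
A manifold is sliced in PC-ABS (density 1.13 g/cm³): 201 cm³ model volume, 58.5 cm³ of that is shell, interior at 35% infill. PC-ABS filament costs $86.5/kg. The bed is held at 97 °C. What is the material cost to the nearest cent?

Volume inside the shell: 201 − 58.5 → 142.5 cm³.
Deposited infill = 0.35 × 142.5, so 49.875 cm³.
Total extruded = 58.5 + 49.875 = 108.375 cm³.
Mass = 108.375 × 1.13 = 122.46375 g.
At $86.5/kg: 122.46375/1000 × 86.5 = $10.59.

$10.59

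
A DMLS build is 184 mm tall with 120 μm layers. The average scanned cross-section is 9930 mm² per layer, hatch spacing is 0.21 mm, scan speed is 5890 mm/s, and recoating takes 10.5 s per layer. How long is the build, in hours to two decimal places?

7.90 hours

Number of layers: 184 / 0.12 → 1534 (rounded up).
Scan path per layer = 9930 / 0.21 = 47285.7 mm.
Scan time per layer: 47285.7 / 5890 → 8.0281 s.
Per-layer time = 8.0281 + 10.5, so 18.5281 s.
Build time = 1534 × 18.5281 = 28422.1054 s = 7.90 hours.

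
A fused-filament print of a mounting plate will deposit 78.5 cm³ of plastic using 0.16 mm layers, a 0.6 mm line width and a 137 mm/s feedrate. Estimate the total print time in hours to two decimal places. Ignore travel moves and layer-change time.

Line area: 0.16 × 0.6 → 0.096 mm².
Total extruded path = 78500/0.096 = 817708.3 mm.
Extrusion time = 817708.3 / 137 = 5968.7 s.
In the requested units: 5968.7 s = 1.66 hours.

1.66 hours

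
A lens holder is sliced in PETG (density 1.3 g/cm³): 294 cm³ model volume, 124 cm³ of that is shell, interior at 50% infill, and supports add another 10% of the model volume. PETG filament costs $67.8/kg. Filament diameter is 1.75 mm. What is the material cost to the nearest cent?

$21.01

Volume inside the shell = 294 − 124 = 170 cm³.
Deposited infill = 0.50 × 170 = 85 cm³.
Support = 0.10 × 294 = 29.4 cm³.
Deposited volume = 124 + 85 + 29.4 = 238.4 cm³.
Mass: 238.4 × 1.3 → 309.92 g.
Cost = 309.92 g / 1000 × $67.8/kg = $21.01.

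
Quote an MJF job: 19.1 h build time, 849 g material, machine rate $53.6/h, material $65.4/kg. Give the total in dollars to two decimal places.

Machine-time cost = 53.6 × 19.1, so $1023.76.
Material charge = 65.4 × 849/1000 = $55.5246.
Total = 1023.76 + 55.5246 = 1079.2846 ≈ $1079.28.

$1079.28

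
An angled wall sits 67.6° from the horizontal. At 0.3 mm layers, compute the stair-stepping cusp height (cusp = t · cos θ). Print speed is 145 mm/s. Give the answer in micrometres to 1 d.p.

h_c = t·cos θ = 0.3 × 0.3811 = 0.11433 mm (114.3 μm).

114.3 μm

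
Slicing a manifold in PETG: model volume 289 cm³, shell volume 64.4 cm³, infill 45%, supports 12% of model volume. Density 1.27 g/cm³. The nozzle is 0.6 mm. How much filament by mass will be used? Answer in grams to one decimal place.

254.2 g

Volume inside the shell: 289 − 64.4 → 224.6 cm³.
Infill volume = 0.45 × 224.6 = 101.07 cm³.
Support: 0.12 × 289 → 34.68 cm³.
Total printed volume: 64.4 + 101.07 + 34.68 → 200.15 cm³.
Mass = 200.15 × 1.27 = 254.1905 g.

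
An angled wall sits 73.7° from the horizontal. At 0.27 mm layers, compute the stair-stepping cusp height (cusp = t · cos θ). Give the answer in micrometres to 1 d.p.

75.8 μm

h_c = t·cos θ = 0.27 × 0.2807 = 0.075789 mm (75.8 μm).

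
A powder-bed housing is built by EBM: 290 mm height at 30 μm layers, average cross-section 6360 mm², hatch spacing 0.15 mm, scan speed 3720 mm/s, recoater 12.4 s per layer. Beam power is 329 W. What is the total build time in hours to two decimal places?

Layers = ⌈290/0.03⌉ = 9667.
Hatch length per layer = 6360 / 0.15, so 42400 mm.
Per-layer scan time = 42400 / 3720 = 11.3978 s.
Time per layer = 11.3978 + 12.4 = 23.7978 s.
Build time = 9667 × 23.7978 = 230053.3326 s = 63.90 hours.

63.90 hours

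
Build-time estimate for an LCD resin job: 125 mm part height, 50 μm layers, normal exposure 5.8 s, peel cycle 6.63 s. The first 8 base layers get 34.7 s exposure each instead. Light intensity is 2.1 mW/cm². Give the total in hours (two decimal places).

8.70 hours

Layers = ⌈125/0.05⌉ = 2500.
Burn-in layers = 8 × (34.7 + 6.63) = 330.64 s.
Normal layers = 2492 × (5.8 + 6.63) = 30975.56 s.
Sum: 330.64 + 30975.56 = 31306.2 s → 8.70 hours.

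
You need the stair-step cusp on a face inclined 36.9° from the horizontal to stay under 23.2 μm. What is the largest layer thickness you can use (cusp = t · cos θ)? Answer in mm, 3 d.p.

cos(36.9°) = 0.7997; t_max = 0.0232/0.7997 = 0.029 mm.

0.029 mm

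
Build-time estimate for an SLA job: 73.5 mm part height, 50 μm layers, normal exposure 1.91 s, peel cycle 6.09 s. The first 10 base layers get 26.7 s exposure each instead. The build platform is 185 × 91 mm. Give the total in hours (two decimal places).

3.34 hours

Number of layers: 73.5 / 0.05 → 1470 (rounded up).
Burn-in layers = 10 × (26.7 + 6.09), so 327.9 s.
Remaining layers = 1460 × (1.91 + 6.09) = 11680 s.
Total = 327.9 + 11680 = 12007.9 s = 3.34 hours.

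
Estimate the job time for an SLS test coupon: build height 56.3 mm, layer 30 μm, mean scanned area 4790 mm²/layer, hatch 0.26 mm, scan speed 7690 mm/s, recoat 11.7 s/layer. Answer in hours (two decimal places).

Number of layers: 56.3 / 0.03 → 1877 (rounded up).
Scan path per layer = 4790 / 0.26, so 18423.1 mm.
Per-layer scan time = 18423.1 / 7690 = 2.3957 s.
Time per layer = 2.3957 + 11.7 = 14.0957 s.
Build time = 1877 × 14.0957 = 26457.6289 s = 7.35 hours.

7.35 hours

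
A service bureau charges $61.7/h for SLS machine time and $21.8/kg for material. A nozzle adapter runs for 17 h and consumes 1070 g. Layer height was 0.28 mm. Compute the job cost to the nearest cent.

Time charge = 61.7 × 17, so $1048.90.
Material cost = 21.8 × 1070/1000 = $23.326.
Job cost: 1048.90 + 23.326 = 1072.226 ≈ $1072.23.

$1072.23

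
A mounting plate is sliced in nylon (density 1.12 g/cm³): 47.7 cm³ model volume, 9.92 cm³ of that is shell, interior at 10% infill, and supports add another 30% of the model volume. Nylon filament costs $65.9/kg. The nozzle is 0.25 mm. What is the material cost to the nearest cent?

Volume inside the shell: 47.7 − 9.92 → 37.78 cm³.
Infill volume = 0.10 × 37.78 = 3.778 cm³.
Support = 0.30 × 47.7 = 14.31 cm³.
Total extruded = 9.92 + 3.778 + 14.31 = 28.008 cm³.
Mass = 28.008 × 1.12, so 31.36896 g.
Cost = 31.36896 g / 1000 × $65.9/kg = $2.07.

$2.07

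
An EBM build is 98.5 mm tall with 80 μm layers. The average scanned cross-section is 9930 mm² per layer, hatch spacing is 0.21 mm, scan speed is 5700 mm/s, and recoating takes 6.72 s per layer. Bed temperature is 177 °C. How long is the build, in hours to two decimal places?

5.14 hours

Layer count = ceil(98.5 / 0.08) = 1232.
Hatch length per layer = 9930 / 0.21, so 47285.7 mm.
Beam time per layer: 47285.7 / 5700 → 8.2957 s.
Per-layer time = 8.2957 + 6.72 = 15.0157 s.
1232 layers × 15.0157 s/layer = 18499.3424 s, i.e. 5.14 hours.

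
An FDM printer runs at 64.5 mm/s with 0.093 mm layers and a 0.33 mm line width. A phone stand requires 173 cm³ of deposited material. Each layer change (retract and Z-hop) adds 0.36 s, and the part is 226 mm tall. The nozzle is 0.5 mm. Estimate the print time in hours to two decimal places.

24.52 hours

Line area = 0.093 × 0.33, so 0.03069 mm².
Toolpath length = 173 cm³ / 0.03069 mm² = 173000 / 0.03069 = 5637015.3 mm.
Time extruding = 5637015.3 / 64.5 = 87395.6 s.
Number of layers: 226 / 0.093 → 2431 (rounded up).
Non-print overhead = 2431 × 0.36 = 875.16 s.
Altogether 87395.6 + 875.16 = 88270.76 s, i.e. 24.52 hours.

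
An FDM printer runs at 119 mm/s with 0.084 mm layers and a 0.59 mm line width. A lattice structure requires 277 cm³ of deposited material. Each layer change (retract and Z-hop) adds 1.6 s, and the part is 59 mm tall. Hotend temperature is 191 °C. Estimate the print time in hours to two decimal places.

Extrusion cross-section = 0.084 × 0.59, so 0.04956 mm².
Toolpath length = 277 cm³ / 0.04956 mm² = 277000 / 0.04956 = 5589184.8 mm.
Time extruding = 5589184.8 / 119 = 46967.9 s.
Layer count = ceil(59 / 0.084) = 703.
Z-hop total = 703 × 1.6, so 1124.8 s.
Altogether 46967.9 + 1124.8 = 48092.7 s, i.e. 13.36 hours.

13.36 hours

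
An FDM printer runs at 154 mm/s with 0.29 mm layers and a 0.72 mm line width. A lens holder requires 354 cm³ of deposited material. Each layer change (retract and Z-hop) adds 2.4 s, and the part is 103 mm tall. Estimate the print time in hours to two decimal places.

Extrusion cross-section = 0.29 × 0.72 = 0.2088 mm².
Path length: 354000 mm³ / 0.2088 mm² → 1695402.3 mm.
Time extruding: 1695402.3 / 154 → 11009.1 s.
Layers = ⌈103/0.29⌉ = 356.
Non-print overhead = 356 × 2.4 = 854.4 s.
Total = 11009.1 + 854.4 = 11863.5 s = 3.30 hours.

3.30 hours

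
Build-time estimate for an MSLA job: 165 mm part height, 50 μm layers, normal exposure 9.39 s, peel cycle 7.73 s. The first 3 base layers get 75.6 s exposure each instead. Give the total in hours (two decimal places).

Number of layers: 165 / 0.05 → 3300 (rounded up).
Base layers: 3 × (75.6 + 7.73) → 249.99 s.
Remaining layers = 3297 × (9.39 + 7.73) = 56444.64 s.
Sum: 249.99 + 56444.64 = 56694.63 s → 15.75 hours.

15.75 hours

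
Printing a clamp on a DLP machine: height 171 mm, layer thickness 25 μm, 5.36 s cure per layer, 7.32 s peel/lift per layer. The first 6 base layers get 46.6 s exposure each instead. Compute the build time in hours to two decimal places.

24.16 hours

Layer count = ceil(171 / 0.025) = 6840.
Burn-in layers: 6 × (46.6 + 7.32) → 323.52 s.
Normal layers = 6834 × (5.36 + 7.32), so 86655.12 s.
Total = 323.52 + 86655.12 = 86978.64 s = 24.16 hours.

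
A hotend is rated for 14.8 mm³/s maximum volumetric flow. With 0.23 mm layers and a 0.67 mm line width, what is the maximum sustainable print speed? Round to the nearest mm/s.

Extrusion cross-section = 0.23 × 0.67, so 0.1541 mm².
v_max = Q/A = 14.8/0.1541 = 96.04 mm/s → 96 mm/s.

96 mm/s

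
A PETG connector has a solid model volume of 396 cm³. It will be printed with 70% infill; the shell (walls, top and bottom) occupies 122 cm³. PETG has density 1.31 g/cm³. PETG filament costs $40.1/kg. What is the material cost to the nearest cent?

$16.48

Infill region = 396 − 122, so 274 cm³.
Infill volume = 0.70 × 274, so 191.8 cm³.
Total extruded = 122 + 191.8, so 313.8 cm³.
Mass: 313.8 × 1.31 → 411.078 g.
At $40.1/kg: 411.078/1000 × 40.1 = $16.48.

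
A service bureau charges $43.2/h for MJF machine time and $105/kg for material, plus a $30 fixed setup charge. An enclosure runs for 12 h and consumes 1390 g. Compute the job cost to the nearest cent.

$694.35

Machine-time cost = 43.2 × 12, so $518.40.
Material charge = 105 × 1390/1000, so $145.95.
Adding setup: 518.40 + 145.95 + 30 → $694.35.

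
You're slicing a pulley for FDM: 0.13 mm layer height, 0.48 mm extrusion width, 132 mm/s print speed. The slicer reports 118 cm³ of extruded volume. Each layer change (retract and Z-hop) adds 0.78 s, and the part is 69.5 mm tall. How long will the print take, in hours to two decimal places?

4.10 hours

Line area = 0.13 × 0.48 = 0.0624 mm².
Path length: 118000 mm³ / 0.0624 mm² → 1891025.6 mm.
Extrusion time: 1891025.6 / 132 → 14326 s.
Layers = ⌈69.5/0.13⌉ = 535.
Non-print overhead = 535 × 0.78 = 417.3 s.
Altogether 14326 + 417.3 = 14743.3 s, i.e. 4.10 hours.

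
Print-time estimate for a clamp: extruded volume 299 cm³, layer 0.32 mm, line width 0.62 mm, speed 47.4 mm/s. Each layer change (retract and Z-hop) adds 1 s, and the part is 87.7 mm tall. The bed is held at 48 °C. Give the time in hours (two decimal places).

Line area = 0.32 × 0.62, so 0.1984 mm².
Total extruded path = 299000/0.1984 = 1507056.5 mm.
Extrusion time = 1507056.5 / 47.4 = 31794.4 s.
Layer count = ceil(87.7 / 0.32) = 275.
Z-hop total = 275 × 1 = 275 s.
Altogether 31794.4 + 275 = 32069.4 s, i.e. 8.91 hours.

8.91 hours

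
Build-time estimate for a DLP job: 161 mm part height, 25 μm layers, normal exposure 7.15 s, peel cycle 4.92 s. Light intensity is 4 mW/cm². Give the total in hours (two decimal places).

21.59 hours

Number of layers: 161 / 0.025 → 6440 (rounded up).
Each layer takes = 7.15 + 4.92, so 12.07 s.
Build time: 6440 × 12.07 s = 77730.8 s, i.e. 21.59 hours.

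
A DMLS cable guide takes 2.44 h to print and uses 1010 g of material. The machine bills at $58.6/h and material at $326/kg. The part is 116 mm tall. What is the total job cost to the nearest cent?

Time charge: 58.6 × 2.44 → $142.984.
Material charge: 326 × 1010/1000 → $329.26.
Total = 142.984 + 329.26 = 472.244 ≈ $472.24.

$472.24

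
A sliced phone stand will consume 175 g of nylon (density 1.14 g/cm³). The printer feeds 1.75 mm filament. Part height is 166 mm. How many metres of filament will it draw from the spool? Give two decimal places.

Extruded volume: 175/1.14 = 153.5088 cm³ (153508.8 mm³).
Filament cross-section = π × (1.75/2)² = 2.4053 mm².
Length = 153508.8 / 2.4053 = 63821.06 mm = 63.82 m.

63.82 m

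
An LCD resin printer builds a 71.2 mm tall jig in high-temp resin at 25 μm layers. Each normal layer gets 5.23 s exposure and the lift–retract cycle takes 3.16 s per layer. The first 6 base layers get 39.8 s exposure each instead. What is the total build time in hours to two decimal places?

6.70 hours

Number of layers: 71.2 / 0.025 → 2848 (rounded up).
Bottom layers = 6 × (39.8 + 3.16) = 257.76 s.
Normal layers = 2842 × (5.23 + 3.16) = 23844.38 s.
Total = 257.76 + 23844.38 = 24102.14 s = 6.70 hours.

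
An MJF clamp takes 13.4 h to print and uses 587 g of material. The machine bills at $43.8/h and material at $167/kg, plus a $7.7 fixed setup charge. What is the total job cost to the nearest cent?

Machine cost = 43.8 × 13.4 = $586.92.
Feedstock cost = 167 × 587/1000 = $98.029.
Total = 586.92 + 98.029 + 7.7 = 692.649 ≈ $692.65.

$692.65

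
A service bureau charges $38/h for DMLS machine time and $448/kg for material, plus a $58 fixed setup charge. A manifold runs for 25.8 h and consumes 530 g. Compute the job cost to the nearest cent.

Time charge = 38 × 25.8 = $980.40.
Feedstock cost = 448 × 530/1000, so $237.44.
Adding setup: 980.40 + 237.44 + 58 → $1275.84.

$1275.84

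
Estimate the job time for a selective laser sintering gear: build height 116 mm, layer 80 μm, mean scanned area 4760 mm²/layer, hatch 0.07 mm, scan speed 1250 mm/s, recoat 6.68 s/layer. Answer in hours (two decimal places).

24.60 hours

Layer count = ceil(116 / 0.08) = 1450.
Per-layer scan distance = 4760 / 0.07, so 68000 mm.
Laser time per layer = 68000 / 1250 = 54.4 s.
Per-layer time = 54.4 + 6.68, so 61.08 s.
Total: 1450 × 61.08 s = 88566 s → 24.60 hours.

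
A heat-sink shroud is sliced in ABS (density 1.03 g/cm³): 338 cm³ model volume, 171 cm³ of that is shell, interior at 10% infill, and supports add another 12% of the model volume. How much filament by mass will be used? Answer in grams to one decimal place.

235.1 g

Infill region: 338 − 171 → 167 cm³.
Deposited infill = 0.10 × 167, so 16.7 cm³.
Support = 0.12 × 338 = 40.56 cm³.
Total extruded = 171 + 16.7 + 40.56, so 228.26 cm³.
Mass = 228.26 × 1.03 = 235.1078 g.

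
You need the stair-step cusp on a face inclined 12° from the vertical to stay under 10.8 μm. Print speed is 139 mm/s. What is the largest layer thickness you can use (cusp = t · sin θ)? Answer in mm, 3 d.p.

t = h_c / sin θ = 0.0108 / 0.2079 = 0.052 mm.

0.052 mm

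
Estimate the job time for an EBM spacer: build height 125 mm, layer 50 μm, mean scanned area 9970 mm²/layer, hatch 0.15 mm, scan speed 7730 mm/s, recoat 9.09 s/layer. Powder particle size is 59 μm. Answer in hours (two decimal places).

Number of layers: 125 / 0.05 → 2500 (rounded up).
Hatch length per layer = 9970 / 0.15, so 66466.7 mm.
Beam time per layer = 66466.7 / 7730, so 8.5985 s.
Time per layer = 8.5985 + 9.09, so 17.6885 s.
2500 layers × 17.6885 s/layer = 44221.25 s, i.e. 12.28 hours.

12.28 hours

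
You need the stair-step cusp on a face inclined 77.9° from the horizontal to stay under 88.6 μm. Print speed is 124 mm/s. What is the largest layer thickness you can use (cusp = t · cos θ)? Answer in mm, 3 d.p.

Layer height = cusp / cos(77.9°) = 0.0886 / 0.2096 = 0.423 mm.

0.423 mm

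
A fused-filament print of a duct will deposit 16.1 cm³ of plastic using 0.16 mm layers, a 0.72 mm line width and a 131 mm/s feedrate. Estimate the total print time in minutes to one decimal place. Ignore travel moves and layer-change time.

17.8 minutes

Bead cross-section: 0.16 × 0.72 → 0.1152 mm².
Path length: 16100 mm³ / 0.1152 mm² → 139756.9 mm.
Time extruding = 139756.9 / 131, so 1066.8 s.
1066.8 s = 17.8 minutes.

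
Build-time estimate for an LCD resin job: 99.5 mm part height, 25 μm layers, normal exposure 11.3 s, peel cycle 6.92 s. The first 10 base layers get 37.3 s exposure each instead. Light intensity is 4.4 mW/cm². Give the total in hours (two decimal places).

20.22 hours

Layer count = ceil(99.5 / 0.025) = 3980.
Burn-in layers: 10 × (37.3 + 6.92) → 442.2 s.
Regular layers = 3970 × (11.3 + 6.92), so 72333.4 s.
Total = 442.2 + 72333.4 = 72775.6 s = 20.22 hours.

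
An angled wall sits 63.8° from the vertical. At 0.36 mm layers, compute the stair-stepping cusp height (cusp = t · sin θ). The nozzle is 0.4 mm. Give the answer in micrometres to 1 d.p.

h_c = t·sin θ = 0.36 × 0.8973 = 0.323028 mm (323.0 μm).

323.0 μm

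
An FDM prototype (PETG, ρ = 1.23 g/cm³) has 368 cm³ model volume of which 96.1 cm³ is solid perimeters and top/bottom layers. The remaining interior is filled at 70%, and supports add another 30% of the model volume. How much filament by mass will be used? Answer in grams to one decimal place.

Volume inside the shell = 368 − 96.1, so 271.9 cm³.
Infill volume = 0.70 × 271.9, so 190.33 cm³.
Support = 0.30 × 368 = 110.4 cm³.
Total extruded = 96.1 + 190.33 + 110.4, so 396.83 cm³.
Mass = 396.83 × 1.23, so 488.1009 g.

488.1 g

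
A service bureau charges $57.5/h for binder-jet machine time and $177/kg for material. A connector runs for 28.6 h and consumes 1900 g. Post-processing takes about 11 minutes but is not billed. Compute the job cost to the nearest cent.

Machine cost = 57.5 × 28.6, so $1644.50.
Feedstock cost = 177 × 1900/1000 = $336.30.
Total = 1644.50 + 336.30 = $1980.80.

$1980.80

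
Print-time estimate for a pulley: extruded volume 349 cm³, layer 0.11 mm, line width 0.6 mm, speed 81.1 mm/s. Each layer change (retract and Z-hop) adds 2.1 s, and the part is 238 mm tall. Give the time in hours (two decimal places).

Extrusion cross-section = 0.11 × 0.6, so 0.066 mm².
Toolpath length = 349 cm³ / 0.066 mm² = 349000 / 0.066 = 5287878.8 mm.
Time extruding = 5287878.8 / 81.1, so 65202 s.
Number of layers: 238 / 0.11 → 2164 (rounded up).
Layer-change overhead = 2164 × 2.1 = 4544.4 s.
Altogether 65202 + 4544.4 = 69746.4 s, i.e. 19.37 hours.

19.37 hours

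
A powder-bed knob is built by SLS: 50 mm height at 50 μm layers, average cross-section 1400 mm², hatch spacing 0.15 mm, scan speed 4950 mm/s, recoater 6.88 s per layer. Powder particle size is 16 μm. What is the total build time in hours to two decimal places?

2.43 hours

Layer count = ceil(50 / 0.05) = 1000.
Scan path per layer = 1400 / 0.15 = 9333.3 mm.
Per-layer scan time = 9333.3 / 4950 = 1.8855 s.
Per-layer time: 1.8855 + 6.88 → 8.7655 s.
1000 layers × 8.7655 s/layer = 8765.5 s, i.e. 2.43 hours.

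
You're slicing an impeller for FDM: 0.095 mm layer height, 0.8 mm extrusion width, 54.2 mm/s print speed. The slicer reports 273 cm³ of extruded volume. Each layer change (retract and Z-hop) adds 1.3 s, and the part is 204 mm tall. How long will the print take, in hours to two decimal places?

19.19 hours

Line area = 0.095 × 0.8, so 0.076 mm².
Toolpath length = 273 cm³ / 0.076 mm² = 273000 / 0.076 = 3592105.3 mm.
Print-move time = 3592105.3 / 54.2, so 66275 s.
Layer count = ceil(204 / 0.095) = 2148.
Z-hop total = 2148 × 1.3, so 2792.4 s.
Altogether 66275 + 2792.4 = 69067.4 s, i.e. 19.19 hours.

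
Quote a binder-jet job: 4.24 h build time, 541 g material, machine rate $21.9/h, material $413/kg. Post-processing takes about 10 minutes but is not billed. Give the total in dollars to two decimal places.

Machine cost = 21.9 × 4.24, so $92.856.
Material charge = 413 × 541/1000 = $223.433.
Job cost: 92.856 + 223.433 = 316.289 ≈ $316.29.

$316.29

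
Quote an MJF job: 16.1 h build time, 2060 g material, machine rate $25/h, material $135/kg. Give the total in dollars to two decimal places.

Time charge = 25 × 16.1 = $402.50.
Material charge = 135 × 2060/1000, so $278.10.
Job cost: 402.50 + 278.10 = $680.60.

$680.60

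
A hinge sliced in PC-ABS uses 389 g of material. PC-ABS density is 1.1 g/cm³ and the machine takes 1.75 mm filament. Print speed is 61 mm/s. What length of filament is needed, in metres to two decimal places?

147.02 m

Volume = 389 g / 1.1 g·cm⁻³ = 353.6364 cm³ = 353636.4 mm³.
Cross-section of 1.75 mm filament: π·(1.75/2)² = 2.4053 mm².
L = V/A = 353636.4/2.4053 = 147023.82 mm → 147.02 m.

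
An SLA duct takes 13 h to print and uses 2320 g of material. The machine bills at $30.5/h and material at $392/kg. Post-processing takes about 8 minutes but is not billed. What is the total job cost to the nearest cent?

Machine cost = 30.5 × 13, so $396.50.
Feedstock cost: 392 × 2320/1000 → $909.44.
Job cost: 396.50 + 909.44 = $1305.94.

$1305.94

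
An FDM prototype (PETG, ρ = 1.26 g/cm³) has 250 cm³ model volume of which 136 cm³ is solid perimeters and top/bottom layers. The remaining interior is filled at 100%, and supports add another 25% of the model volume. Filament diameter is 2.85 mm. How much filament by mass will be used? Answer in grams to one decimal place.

Interior volume: 250 − 136 → 114 cm³.
Infill volume: 1.00 × 114 → 114 cm³.
Support = 0.25 × 250, so 62.5 cm³.
Deposited volume: 136 + 114 + 62.5 → 312.5 cm³.
Mass = 312.5 × 1.26, so 393.75 g.

393.8 g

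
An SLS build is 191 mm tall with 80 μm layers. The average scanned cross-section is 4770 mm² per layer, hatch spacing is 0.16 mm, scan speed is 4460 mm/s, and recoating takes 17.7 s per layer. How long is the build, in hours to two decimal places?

16.17 hours

Number of layers: 191 / 0.08 → 2388 (rounded up).
Per-layer scan distance = 4770 / 0.16, so 29812.5 mm.
Laser time per layer = 29812.5 / 4460, so 6.6844 s.
Time per layer = 6.6844 + 17.7 = 24.3844 s.
Build time = 2388 × 24.3844 = 58229.9472 s = 16.17 hours.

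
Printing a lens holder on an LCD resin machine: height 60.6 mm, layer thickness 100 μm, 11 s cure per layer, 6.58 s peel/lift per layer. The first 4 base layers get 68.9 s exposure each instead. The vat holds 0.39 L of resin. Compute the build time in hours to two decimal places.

3.02 hours

Layer count = ceil(60.6 / 0.1) = 606.
Base layers = 4 × (68.9 + 6.58) = 301.92 s.
Regular layers = 602 × (11 + 6.58) = 10583.16 s.
Sum: 301.92 + 10583.16 = 10885.08 s → 3.02 hours.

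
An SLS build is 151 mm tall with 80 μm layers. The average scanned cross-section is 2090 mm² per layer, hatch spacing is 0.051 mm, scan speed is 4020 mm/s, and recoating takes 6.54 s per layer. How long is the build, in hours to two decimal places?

Layer count = ceil(151 / 0.08) = 1888.
Hatch length per layer: 2090 / 0.051 → 40980.4 mm.
Per-layer scan time = 40980.4 / 4020 = 10.1941 s.
Layer cycle: 10.1941 + 6.54 → 16.7341 s.
Build time = 1888 × 16.7341 = 31593.9808 s = 8.78 hours.

8.78 hours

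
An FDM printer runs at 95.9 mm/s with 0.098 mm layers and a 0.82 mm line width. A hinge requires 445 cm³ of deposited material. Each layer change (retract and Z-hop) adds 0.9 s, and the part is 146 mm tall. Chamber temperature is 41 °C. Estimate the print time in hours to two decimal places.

Bead cross-section = 0.098 × 0.82, so 0.08036 mm².
Path length: 445000 mm³ / 0.08036 mm² → 5537580.9 mm.
Print-move time = 5537580.9 / 95.9, so 57743.3 s.
Layers = ⌈146/0.098⌉ = 1490.
Z-hop total: 1490 × 0.9 → 1341 s.
Altogether 57743.3 + 1341 = 59084.3 s, i.e. 16.41 hours.

16.41 hours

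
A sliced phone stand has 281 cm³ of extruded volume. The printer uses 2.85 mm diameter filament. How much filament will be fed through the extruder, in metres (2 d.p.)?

Filament cross-section = π × (2.85/2)² = 6.3794 mm².
Length = 281 cm³ / 6.3794 mm² = 281000 / 6.3794 = 44048.03 mm = 44.05 m.

44.05 m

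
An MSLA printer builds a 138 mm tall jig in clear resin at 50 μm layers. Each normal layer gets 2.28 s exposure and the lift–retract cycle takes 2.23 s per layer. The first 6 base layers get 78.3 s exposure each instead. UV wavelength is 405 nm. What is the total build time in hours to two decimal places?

Layers = ⌈138/0.05⌉ = 2760.
Base layers = 6 × (78.3 + 2.23) = 483.18 s.
Regular layers: 2754 × (2.28 + 2.23) → 12420.54 s.
Total = 483.18 + 12420.54 = 12903.72 s = 3.58 hours.

3.58 hours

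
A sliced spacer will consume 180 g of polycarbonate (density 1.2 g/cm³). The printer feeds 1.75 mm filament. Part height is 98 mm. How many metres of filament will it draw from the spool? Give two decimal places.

Extruded volume: 180/1.2 = 150 cm³ (150000 mm³).
A = π r² = π × 0.875² = 2.4053 mm².
L = V/A = 150000/2.4053 = 62362.28 mm → 62.36 m.

62.36 m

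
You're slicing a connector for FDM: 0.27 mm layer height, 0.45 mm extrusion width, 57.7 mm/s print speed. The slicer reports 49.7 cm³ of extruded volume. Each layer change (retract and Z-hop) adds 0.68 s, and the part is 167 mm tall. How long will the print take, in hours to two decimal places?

2.09 hours

Extrusion cross-section: 0.27 × 0.45 → 0.1215 mm².
Toolpath length = 49.7 cm³ / 0.1215 mm² = 49700 / 0.1215 = 409053.5 mm.
Time extruding: 409053.5 / 57.7 → 7089.3 s.
Layer count = ceil(167 / 0.27) = 619.
Layer-change overhead: 619 × 0.68 → 420.92 s.
Altogether 7089.3 + 420.92 = 7510.22 s, i.e. 2.09 hours.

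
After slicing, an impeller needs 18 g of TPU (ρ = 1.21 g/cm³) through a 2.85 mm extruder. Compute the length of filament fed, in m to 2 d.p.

2.33 m

Extruded volume: 18/1.21 = 14.876 cm³ (14876 mm³).
Filament cross-section = π × (2.85/2)² = 6.3794 mm².
Length = 14876 / 6.3794 = 2331.88 mm = 2.33 m.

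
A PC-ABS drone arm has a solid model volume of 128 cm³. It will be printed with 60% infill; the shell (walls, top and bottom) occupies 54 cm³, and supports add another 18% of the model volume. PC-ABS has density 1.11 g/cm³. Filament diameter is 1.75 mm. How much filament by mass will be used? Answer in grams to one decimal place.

134.8 g

Volume inside the shell = 128 − 54, so 74 cm³.
Infill deposited: 0.60 × 74 → 44.4 cm³.
Support: 0.18 × 128 → 23.04 cm³.
Deposited volume = 54 + 44.4 + 23.04 = 121.44 cm³.
Mass = 121.44 × 1.11 = 134.7984 g.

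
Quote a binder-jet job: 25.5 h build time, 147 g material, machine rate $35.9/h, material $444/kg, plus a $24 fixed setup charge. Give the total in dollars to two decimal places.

$1004.72

Time charge: 35.9 × 25.5 → $915.45.
Material charge: 444 × 147/1000 → $65.268.
Adding setup: 915.45 + 65.268 + 24 → 1004.718 ≈ $1004.72.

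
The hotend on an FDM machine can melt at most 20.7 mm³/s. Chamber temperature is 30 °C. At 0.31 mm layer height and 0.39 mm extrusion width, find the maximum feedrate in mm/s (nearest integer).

171 mm/s

A = 0.31 × 0.39 = 0.1209 mm².
Max speed = 20.7 / 0.1209 = 171.22 ≈ 171 mm/s.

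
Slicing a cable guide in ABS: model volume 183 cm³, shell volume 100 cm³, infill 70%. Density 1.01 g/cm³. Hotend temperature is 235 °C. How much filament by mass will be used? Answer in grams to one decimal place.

Interior volume = 183 − 100, so 83 cm³.
Infill deposited = 0.70 × 83 = 58.1 cm³.
Total extruded = 100 + 58.1 = 158.1 cm³.
Mass = 158.1 × 1.01, so 159.681 g.

159.7 g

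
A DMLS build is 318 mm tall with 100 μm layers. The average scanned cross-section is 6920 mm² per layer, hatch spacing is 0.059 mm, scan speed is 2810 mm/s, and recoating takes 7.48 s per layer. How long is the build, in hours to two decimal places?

Layers = ⌈318/0.1⌉ = 3180.
Hatch length per layer = 6920 / 0.059 = 117288.1 mm.
Per-layer scan time = 117288.1 / 2810 = 41.7395 s.
Time per layer = 41.7395 + 7.48 = 49.2195 s.
3180 layers × 49.2195 s/layer = 156518.01 s, i.e. 43.48 hours.

43.48 hours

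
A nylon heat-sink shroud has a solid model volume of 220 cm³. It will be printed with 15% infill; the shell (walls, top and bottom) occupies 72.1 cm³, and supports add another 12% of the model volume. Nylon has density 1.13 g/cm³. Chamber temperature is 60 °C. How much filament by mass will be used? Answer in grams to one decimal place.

136.4 g

Volume inside the shell: 220 − 72.1 → 147.9 cm³.
Deposited infill = 0.15 × 147.9 = 22.185 cm³.
Support = 0.12 × 220 = 26.4 cm³.
Total printed volume = 72.1 + 22.185 + 26.4, so 120.685 cm³.
Mass: 120.685 × 1.13 → 136.37405 g.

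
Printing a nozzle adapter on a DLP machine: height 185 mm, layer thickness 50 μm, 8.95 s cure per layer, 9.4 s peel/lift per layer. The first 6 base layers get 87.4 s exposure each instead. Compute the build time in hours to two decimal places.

Layers = ⌈185/0.05⌉ = 3700.
Base layers = 6 × (87.4 + 9.4) = 580.8 s.
Regular layers = 3694 × (8.95 + 9.4), so 67784.9 s.
Sum: 580.8 + 67784.9 = 68365.7 s → 18.99 hours.

18.99 hours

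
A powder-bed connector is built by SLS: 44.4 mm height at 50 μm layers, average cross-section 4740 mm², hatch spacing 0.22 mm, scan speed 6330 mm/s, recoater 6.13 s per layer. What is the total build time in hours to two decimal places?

2.35 hours

Number of layers: 44.4 / 0.05 → 888 (rounded up).
Scan path per layer = 4740 / 0.22 = 21545.5 mm.
Laser time per layer: 21545.5 / 6330 → 3.4037 s.
Per-layer time = 3.4037 + 6.13 = 9.5337 s.
Total: 888 × 9.5337 s = 8465.9256 s → 2.35 hours.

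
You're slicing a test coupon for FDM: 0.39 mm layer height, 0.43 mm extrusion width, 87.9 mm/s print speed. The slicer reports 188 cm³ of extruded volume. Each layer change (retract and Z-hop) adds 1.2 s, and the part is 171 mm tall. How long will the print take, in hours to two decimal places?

3.69 hours

Line area: 0.39 × 0.43 → 0.1677 mm².
Toolpath length = 188 cm³ / 0.1677 mm² = 188000 / 0.1677 = 1121049.5 mm.
Extrusion time = 1121049.5 / 87.9 = 12753.7 s.
Layer count = ceil(171 / 0.39) = 439.
Non-print overhead = 439 × 1.2, so 526.8 s.
Total = 12753.7 + 526.8 = 13280.5 s = 3.69 hours.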